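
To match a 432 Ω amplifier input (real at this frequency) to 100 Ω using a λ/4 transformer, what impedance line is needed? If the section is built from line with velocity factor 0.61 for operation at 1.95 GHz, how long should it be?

Z_qwt = √(Z_0·R_L) = √(100 × 432) = √43200
λ = 0.61·c/f = 0.0938 m, so l = λ/4 = 0.0235 m

Z_qwt ≈ 208 Ω; length ≈ 2.35 cm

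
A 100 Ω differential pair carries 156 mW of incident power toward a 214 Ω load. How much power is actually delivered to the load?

Γ = (214 − 100)/(214 + 100) = 0.363
|Γ|² = 0.132
P_refl = |Γ|²·P_inc = 20.6 mW, P_del = (1 − |Γ|²)·P_inc = 135 mW

P_delivered ≈ 135 mW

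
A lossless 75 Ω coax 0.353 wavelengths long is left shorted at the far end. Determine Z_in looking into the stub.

Z_in ≈ −j99.2 Ω

βl = 2π × 0.353 = 127°
tan(βl) = -1.32
For a shorted stub, Z_in = jZ_0·tan(βl)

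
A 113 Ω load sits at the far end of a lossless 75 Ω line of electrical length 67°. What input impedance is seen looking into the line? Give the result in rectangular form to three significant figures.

Z_in ≈ 54.4 − j16.5 Ω

tan(βl) = tan(67°) = 2.36
Z_in = Z_0·(Z_L + jZ_0·tanβl)/(Z_0 + jZ_L·tanβl)
     = 75·(113 + j177)/(75 + j266)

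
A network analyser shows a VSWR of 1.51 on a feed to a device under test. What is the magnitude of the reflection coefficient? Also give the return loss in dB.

|Γ| ≈ 0.203; return loss ≈ 13.8 dB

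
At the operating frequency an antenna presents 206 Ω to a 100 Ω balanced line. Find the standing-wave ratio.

VSWR ≈ 2.06

Γ = (206 − 100)/(206 + 100) = 0.346
VSWR = (1 + 0.346)/(1 − 0.346)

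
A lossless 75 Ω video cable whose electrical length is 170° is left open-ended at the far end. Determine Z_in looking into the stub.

Z_in ≈ +j425 Ω

tan(βl) = -0.176
For an open-ended stub, Z_in = −jZ_0·cot(βl) = −jZ_0/tan(βl)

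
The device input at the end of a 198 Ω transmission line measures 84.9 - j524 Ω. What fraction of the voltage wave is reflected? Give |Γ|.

Γ = (Z_L − Z_0)/(Z_L + Z_0) = (-113.1 − j524)/(282.9 − j524)
|Γ| = 536/595

|Γ| ≈ 0.9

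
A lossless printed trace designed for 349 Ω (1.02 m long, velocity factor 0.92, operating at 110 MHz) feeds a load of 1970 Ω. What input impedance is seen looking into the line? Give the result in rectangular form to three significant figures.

Z_in ≈ 188 + j474 Ω

λ = v/f = 0.92·c / 110 MHz = 2.51 m
βl = 2π·l/λ = 2π × 0.407 = 146°
tan(βl) = tan(146°) = -0.666
Z_in = Z_0·(Z_L + jZ_0·tanβl)/(Z_0 + jZ_L·tanβl)
     = 349·(1970 − j232)/(349 − j1310)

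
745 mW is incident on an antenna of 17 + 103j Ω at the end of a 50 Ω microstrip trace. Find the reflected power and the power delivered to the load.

P_reflected ≈ 577 mW; P_delivered ≈ 168 mW

|Γ| = |(-33 + j103)/(67 + j103)| = 0.88
|Γ|² = 0.775
P_refl = |Γ|²·P_inc = 577 mW, P_del = (1 − |Γ|²)·P_inc = 168 mW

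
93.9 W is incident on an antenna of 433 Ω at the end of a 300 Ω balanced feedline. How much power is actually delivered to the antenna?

P_delivered ≈ 90.8 W

Γ = (433 − 300)/(433 + 300) = 0.181
|Γ|² = 0.0329
P_refl = |Γ|²·P_inc = 3.09 W, P_del = (1 − |Γ|²)·P_inc = 90.8 W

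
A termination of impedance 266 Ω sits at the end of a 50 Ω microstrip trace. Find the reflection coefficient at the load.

Γ = (Z_L − Z_0)/(Z_L + Z_0) = (266 − 50)/(266 + 50) = 216/316

Γ = 0.684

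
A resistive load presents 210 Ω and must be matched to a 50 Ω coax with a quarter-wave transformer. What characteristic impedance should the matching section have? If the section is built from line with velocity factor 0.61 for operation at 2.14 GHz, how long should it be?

Z_qwt = √(Z_0·R_L) = √(50 × 210) = √10500
λ = 0.61·c/f = 0.0855 m, so l = λ/4 = 0.0214 m

Z_qwt ≈ 102 Ω; length ≈ 2.14 cm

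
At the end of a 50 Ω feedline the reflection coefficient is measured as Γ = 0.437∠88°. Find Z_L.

Z_L = Z_0·(1 + Γ)/(1 − Γ) = 50·(1.02 + j0.437)/(0.985 − j0.437)

Z_L ≈ 34.9 + j37.6 Ω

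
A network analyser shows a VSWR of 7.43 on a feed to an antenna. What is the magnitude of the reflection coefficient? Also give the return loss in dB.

|Γ| ≈ 0.763; return loss ≈ 2.35 dB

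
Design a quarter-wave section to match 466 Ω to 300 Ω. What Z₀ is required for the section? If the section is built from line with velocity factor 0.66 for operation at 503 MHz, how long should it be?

Z_qwt = √(Z_0·R_L) = √(300 × 466) = √139800
λ = 0.66·c/f = 0.394 m, so l = λ/4 = 0.0984 m

Z_qwt ≈ 374 Ω; length ≈ 9.84 cm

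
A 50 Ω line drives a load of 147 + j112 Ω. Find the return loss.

RL ≈ 3.69 dB

Γ = (97 + j112)/(197 + j112), |Γ| = 0.654
RL = −20·log₁₀|Γ| = −20·log₁₀(0.654)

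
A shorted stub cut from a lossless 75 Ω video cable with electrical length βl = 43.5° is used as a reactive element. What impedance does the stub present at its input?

tan(βl) = 0.949
For a shorted stub, Z_in = jZ_0·tan(βl)

Z_in ≈ +j71.2 Ω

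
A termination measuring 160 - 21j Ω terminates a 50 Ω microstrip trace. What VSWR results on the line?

Γ = (Z_L − Z_0)/(Z_L + Z_0) = (110 − j21)/(210 − j21)
|Γ| = 112/211 = 0.531
VSWR = (1 + |Γ|)/(1 − |Γ|) = 1.53/0.469

VSWR ≈ 3.26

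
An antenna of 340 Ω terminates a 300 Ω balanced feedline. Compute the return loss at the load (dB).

RL ≈ 24.1 dB

Γ = (340 − 300)/(340 + 300) = 0.0625
RL = −20·log₁₀|Γ| = −20·log₁₀(0.0625)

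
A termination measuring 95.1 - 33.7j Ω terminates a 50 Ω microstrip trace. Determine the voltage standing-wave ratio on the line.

VSWR ≈ 2.22

Γ = (Z_L − Z_0)/(Z_L + Z_0) = (45.1 − j33.7)/(145.1 − j33.7)
|Γ| = 56.3/149 = 0.378
VSWR = (1 + |Γ|)/(1 − |Γ|) = 1.38/0.622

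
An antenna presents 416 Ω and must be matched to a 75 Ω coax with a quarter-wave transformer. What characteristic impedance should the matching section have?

Z_qwt = √(Z_0·R_L) = √(75 × 416) = √31200

Z_qwt ≈ 177 Ω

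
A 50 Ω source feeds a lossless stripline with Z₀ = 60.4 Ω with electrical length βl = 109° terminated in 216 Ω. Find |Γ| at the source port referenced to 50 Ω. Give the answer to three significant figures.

|Γ| ≈ 0.513

tan(βl) = -2.9
Z_in = Z_0·(Z_L + jZ_0·tanβl)/(Z_0 + jZ_L·tanβl) = 18.7 + j19 Ω
Γ_s = (Z_in − Z_s)/(Z_in + Z_s) = (-31.3 + j19)/(68.7 + j19), |Γ_s| = 0.513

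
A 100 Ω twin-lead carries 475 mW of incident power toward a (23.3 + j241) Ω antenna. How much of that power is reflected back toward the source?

|Γ| = |(-76.7 + j241)/(123.3 + j241)| = 0.934
|Γ|² = 0.873
P_refl = |Γ|²·P_inc = 415 mW, P_del = (1 − |Γ|²)·P_inc = 60.4 mW

P_reflected ≈ 415 mW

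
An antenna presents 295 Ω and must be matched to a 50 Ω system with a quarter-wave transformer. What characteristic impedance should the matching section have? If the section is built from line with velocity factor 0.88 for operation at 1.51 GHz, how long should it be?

Z_qwt = √(Z_0·R_L) = √(50 × 295) = √14750
λ = 0.88·c/f = 0.175 m, so l = λ/4 = 0.0437 m

Z_qwt ≈ 121 Ω; length ≈ 4.37 cm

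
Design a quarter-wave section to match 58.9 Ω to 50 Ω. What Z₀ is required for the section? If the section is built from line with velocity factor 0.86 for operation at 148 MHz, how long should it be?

Z_qwt ≈ 54.3 Ω; length ≈ 43.6 cm

Z_qwt = √(Z_0·R_L) = √(50 × 58.9) = √2945
λ = 0.86·c/f = 1.74 m, so l = λ/4 = 0.436 m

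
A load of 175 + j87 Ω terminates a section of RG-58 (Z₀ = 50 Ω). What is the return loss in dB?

RL ≈ 4 dB

Γ = (125 + j87)/(225 + j87), |Γ| = 0.631
RL = −20·log₁₀|Γ| = −20·log₁₀(0.631)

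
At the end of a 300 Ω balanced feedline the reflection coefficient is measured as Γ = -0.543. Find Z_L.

Z_L ≈ 88.9 Ω

Z_L = Z_0·(1 + Γ)/(1 − Γ) = 300·(0.457)/(1.54)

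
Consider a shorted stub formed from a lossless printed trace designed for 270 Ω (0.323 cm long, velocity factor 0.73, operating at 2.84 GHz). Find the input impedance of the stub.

Z_in ≈ +j72.7 Ω

λ = v/f = 0.73·c / 2.84 GHz = 0.0771 m
βl = 2π·l/λ = 2π × 0.0419 = 15.1°
tan(βl) = 0.269
For a shorted stub, Z_in = jZ_0·tan(βl)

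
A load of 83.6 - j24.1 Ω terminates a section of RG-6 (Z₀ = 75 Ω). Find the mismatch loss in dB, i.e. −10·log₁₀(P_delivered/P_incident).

mismatch loss ≈ 0.112 dB

Γ = (8.6 − j24.1)/(158.6 − j24.1), |Γ| = 0.16
|Γ|² = 0.0254, so P_del/P_inc = 1 − |Γ|² = 0.975
ML = −10·log₁₀(1 − |Γ|²)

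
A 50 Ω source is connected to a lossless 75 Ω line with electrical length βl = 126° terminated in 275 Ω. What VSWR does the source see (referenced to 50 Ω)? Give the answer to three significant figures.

VSWR ≈ 3.55

tan(βl) = -1.38
Z_in = Z_0·(Z_L + jZ_0·tanβl)/(Z_0 + jZ_L·tanβl) = 30.1 + j48.5 Ω
Γ_s = (Z_in − Z_s)/(Z_in + Z_s) = (-19.9 + j48.5)/(80.1 + j48.5), |Γ_s| = 0.56
VSWR = (1 + |Γ_s|)/(1 − |Γ_s|)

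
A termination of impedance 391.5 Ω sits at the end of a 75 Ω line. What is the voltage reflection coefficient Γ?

Γ = (Z_L − Z_0)/(Z_L + Z_0) = (391.5 − 75)/(391.5 + 75) = 316.5/466.5

Γ = 0.678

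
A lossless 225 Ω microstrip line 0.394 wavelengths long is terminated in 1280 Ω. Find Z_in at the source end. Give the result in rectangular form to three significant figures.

βl = 2π × 0.394 = 142°
tan(βl) = tan(142°) = -0.786
Z_in = Z_0·(Z_L + jZ_0·tanβl)/(Z_0 + jZ_L·tanβl)
     = 225·(1280 − j177)/(225 − j1010)

Z_in ≈ 98.7 + j264 Ω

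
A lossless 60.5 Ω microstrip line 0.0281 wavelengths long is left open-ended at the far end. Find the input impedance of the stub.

Z_in ≈ −j339 Ω

βl = 2π × 0.0281 = 10.1°
tan(βl) = 0.178
For an open-ended stub, Z_in = −jZ_0·cot(βl) = −jZ_0/tan(βl)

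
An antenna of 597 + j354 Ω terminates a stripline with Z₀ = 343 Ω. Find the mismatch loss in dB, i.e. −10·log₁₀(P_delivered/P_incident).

Γ = (254 + j354)/(940 + j354), |Γ| = 0.434
|Γ|² = 0.188, so P_del/P_inc = 1 − |Γ|² = 0.812
ML = −10·log₁₀(1 − |Γ|²)

mismatch loss ≈ 0.905 dB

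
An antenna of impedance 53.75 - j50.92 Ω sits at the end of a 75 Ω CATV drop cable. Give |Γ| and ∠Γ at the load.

Γ ≈ 0.399 ∠ -91.1°

Γ = (Z_L − Z_0)/(Z_L + Z_0) = (-21.25 − j50.92)/(128.8 − j50.92)
|Γ| = 55.2/138 = 0.399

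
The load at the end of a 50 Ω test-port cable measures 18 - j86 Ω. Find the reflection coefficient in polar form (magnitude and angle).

Γ ≈ 0.837 ∠ -58.7°

Γ = (Z_L − Z_0)/(Z_L + Z_0) = (-32 − j86)/(68 − j86)
|Γ| = 91.8/110 = 0.837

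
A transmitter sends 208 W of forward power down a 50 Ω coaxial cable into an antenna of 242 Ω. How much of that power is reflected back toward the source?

Γ = (242 − 50)/(242 + 50) = 0.658
|Γ|² = 0.432
P_refl = |Γ|²·P_inc = 89.9 W, P_del = (1 − |Γ|²)·P_inc = 118 W

P_reflected ≈ 89.9 W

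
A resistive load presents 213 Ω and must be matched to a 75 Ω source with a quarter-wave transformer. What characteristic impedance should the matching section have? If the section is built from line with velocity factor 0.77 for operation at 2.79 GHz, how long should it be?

Z_qwt ≈ 126 Ω; length ≈ 2.07 cm

Z_qwt = √(Z_0·R_L) = √(75 × 213) = √15980
λ = 0.77·c/f = 0.0828 m, so l = λ/4 = 0.0207 m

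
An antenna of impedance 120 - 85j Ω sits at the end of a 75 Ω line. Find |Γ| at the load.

|Γ| ≈ 0.452

Γ = (Z_L − Z_0)/(Z_L + Z_0) = (45 − j85)/(195 − j85)
|Γ| = 96.2/213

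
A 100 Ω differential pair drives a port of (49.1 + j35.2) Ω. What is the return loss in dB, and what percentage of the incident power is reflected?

Γ = (-50.9 + j35.2)/(149.1 + j35.2), |Γ| = 0.404
RL = −20·log₁₀(0.404) = 7.87 dB
P_refl/P_inc = |Γ|² = 0.163

RL ≈ 7.87 dB; 16.3% of incident power reflected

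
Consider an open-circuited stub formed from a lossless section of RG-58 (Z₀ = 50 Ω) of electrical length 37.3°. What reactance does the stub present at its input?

X_in ≈ -65.6 Ω (capacitive)

tan(βl) = 0.762
For an open-circuited stub, Z_in = −jZ_0·cot(βl) = −jZ_0/tan(βl)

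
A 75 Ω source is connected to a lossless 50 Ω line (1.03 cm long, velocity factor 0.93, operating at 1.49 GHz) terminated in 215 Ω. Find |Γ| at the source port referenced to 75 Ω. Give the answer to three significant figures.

λ = v/f = 0.93·c / 1.49 GHz = 0.187 m
βl = 2π·l/λ = 2π × 0.055 = 19.8°
tan(βl) = 0.36
Z_in = Z_0·(Z_L + jZ_0·tanβl)/(Z_0 + jZ_L·tanβl) = 71.5 − j92.7 Ω
Γ_s = (Z_in − Z_s)/(Z_in + Z_s) = (-3.51 − j92.7)/(146 − j92.7), |Γ_s| = 0.535

|Γ| ≈ 0.535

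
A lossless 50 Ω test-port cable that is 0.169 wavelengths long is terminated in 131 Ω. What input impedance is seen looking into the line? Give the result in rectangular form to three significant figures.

Z_in ≈ 23.9 − j22.8 Ω

βl = 2π × 0.169 = 60.8°
tan(βl) = tan(60.8°) = 1.79
Z_in = Z_0·(Z_L + jZ_0·tanβl)/(Z_0 + jZ_L·tanβl)
     = 50·(131 + j89.6)/(50 + j235)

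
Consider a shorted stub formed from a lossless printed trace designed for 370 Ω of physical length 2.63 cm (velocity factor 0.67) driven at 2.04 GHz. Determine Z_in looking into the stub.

Z_in ≈ −j3470 Ω

λ = v/f = 0.67·c / 2.04 GHz = 0.0985 m
βl = 2π·l/λ = 2π × 0.267 = 96.1°
tan(βl) = -9.37
For a shorted stub, Z_in = jZ_0·tan(βl)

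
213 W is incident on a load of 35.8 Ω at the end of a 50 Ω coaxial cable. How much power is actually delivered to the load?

P_delivered ≈ 207 W

Γ = (35.8 − 50)/(35.8 + 50) = -0.166
|Γ|² = 0.0274
P_refl = |Γ|²·P_inc = 5.83 W, P_del = (1 − |Γ|²)·P_inc = 207 W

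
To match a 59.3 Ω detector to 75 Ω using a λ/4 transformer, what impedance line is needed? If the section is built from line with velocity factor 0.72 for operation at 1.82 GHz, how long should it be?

Z_qwt ≈ 66.7 Ω; length ≈ 2.97 cm

Z_qwt = √(Z_0·R_L) = √(75 × 59.3) = √4448
λ = 0.72·c/f = 0.119 m, so l = λ/4 = 0.0297 m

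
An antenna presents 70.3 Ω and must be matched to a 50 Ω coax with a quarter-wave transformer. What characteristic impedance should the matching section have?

Z_qwt ≈ 59.3 Ω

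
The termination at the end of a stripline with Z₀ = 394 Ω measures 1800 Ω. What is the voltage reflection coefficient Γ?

Γ = (Z_L − Z_0)/(Z_L + Z_0) = (1800 − 394)/(1800 + 394) = 1406/2194

Γ = 0.641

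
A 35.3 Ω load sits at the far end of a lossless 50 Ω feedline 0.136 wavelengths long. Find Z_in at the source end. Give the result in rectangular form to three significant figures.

βl = 2π × 0.136 = 49°
tan(βl) = tan(49°) = 1.15
Z_in = Z_0·(Z_L + jZ_0·tanβl)/(Z_0 + jZ_L·tanβl)
     = 50·(35.3 + j57.4)/(50 + j40.6)

Z_in ≈ 49.4 + j17.4 Ω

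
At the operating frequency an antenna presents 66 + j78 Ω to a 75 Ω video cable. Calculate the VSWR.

VSWR ≈ 2.9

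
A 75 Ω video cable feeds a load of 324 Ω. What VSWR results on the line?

VSWR ≈ 4.32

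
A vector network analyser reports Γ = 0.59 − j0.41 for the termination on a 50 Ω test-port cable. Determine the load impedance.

Z_L ≈ 72 − j122 Ω

Z_L = Z_0·(1 + Γ)/(1 − Γ) = 50·(1.59 − j0.41)/(0.41 + j0.41)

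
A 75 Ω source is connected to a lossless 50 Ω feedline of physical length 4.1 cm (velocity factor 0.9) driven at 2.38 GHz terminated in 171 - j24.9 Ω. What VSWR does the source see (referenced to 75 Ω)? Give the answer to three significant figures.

λ = v/f = 0.9·c / 2.38 GHz = 0.113 m
βl = 2π·l/λ = 2π × 0.361 = 130°
tan(βl) = -1.19
Z_in = Z_0·(Z_L + jZ_0·tanβl)/(Z_0 + jZ_L·tanβl) = 24.7 + j39.6 Ω
Γ_s = (Z_in − Z_s)/(Z_in + Z_s) = (-50.3 + j39.6)/(99.7 + j39.6), |Γ_s| = 0.596
VSWR = (1 + |Γ_s|)/(1 − |Γ_s|)

VSWR ≈ 3.95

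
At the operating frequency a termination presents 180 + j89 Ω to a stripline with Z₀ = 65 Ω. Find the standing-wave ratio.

Γ = (Z_L − Z_0)/(Z_L + Z_0) = (115 + j89)/(245 + j89)
|Γ| = 145/261 = 0.558
VSWR = (1 + |Γ|)/(1 − |Γ|) = 1.56/0.442

VSWR ≈ 3.52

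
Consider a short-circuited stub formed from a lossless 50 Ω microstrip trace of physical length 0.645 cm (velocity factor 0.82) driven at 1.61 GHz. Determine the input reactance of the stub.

X_in ≈ 13.6 Ω (inductive)

λ = v/f = 0.82·c / 1.61 GHz = 0.153 m
βl = 2π·l/λ = 2π × 0.0422 = 15.2°
tan(βl) = 0.272
For a short-circuited stub, Z_in = jZ_0·tan(βl)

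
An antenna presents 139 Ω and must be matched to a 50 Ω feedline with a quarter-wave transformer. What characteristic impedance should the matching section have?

Z_qwt = √(Z_0·R_L) = √(50 × 139) = √6950

Z_qwt ≈ 83.4 Ω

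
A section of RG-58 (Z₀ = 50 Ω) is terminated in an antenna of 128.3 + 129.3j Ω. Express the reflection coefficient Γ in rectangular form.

Γ = (Z_L − Z_0)/(Z_L + Z_0) = (78.3 + j129.3)/(178.3 + j129.3)

Γ ≈ 0.632 + j0.267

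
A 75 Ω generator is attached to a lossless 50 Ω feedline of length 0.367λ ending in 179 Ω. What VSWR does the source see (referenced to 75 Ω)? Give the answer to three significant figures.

VSWR ≈ 4.07

βl = 2π × 0.367 = 132°
tan(βl) = -1.11
Z_in = Z_0·(Z_L + jZ_0·tanβl)/(Z_0 + jZ_L·tanβl) = 23.9 + j39.2 Ω
Γ_s = (Z_in − Z_s)/(Z_in + Z_s) = (-51.1 + j39.2)/(98.9 + j39.2), |Γ_s| = 0.606
VSWR = (1 + |Γ_s|)/(1 − |Γ_s|)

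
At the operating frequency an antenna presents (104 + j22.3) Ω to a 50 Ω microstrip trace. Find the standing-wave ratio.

VSWR ≈ 2.2

Γ = (Z_L − Z_0)/(Z_L + Z_0) = (54 + j22.3)/(154 + j22.3)
|Γ| = 58.4/156 = 0.375
VSWR = (1 + |Γ|)/(1 − |Γ|) = 1.38/0.625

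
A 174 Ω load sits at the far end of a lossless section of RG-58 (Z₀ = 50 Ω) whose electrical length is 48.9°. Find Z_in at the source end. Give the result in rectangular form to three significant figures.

tan(βl) = tan(48.9°) = 1.15
Z_in = Z_0·(Z_L + jZ_0·tanβl)/(Z_0 + jZ_L·tanβl)
     = 50·(174 + j57.3)/(50 + j199)

Z_in ≈ 23.8 − j37.7 Ω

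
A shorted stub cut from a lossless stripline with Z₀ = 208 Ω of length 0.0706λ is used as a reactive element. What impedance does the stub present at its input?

βl = 2π × 0.0706 = 25.4°
tan(βl) = 0.475
For a shorted stub, Z_in = jZ_0·tan(βl)

Z_in ≈ +j98.8 Ω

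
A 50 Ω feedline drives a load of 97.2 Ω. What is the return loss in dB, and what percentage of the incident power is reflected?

RL ≈ 9.88 dB; 10.3% of incident power reflected

Γ = (97.2 − 50)/(97.2 + 50) = 0.321
RL = −20·log₁₀(0.321) = 9.88 dB
P_refl/P_inc = |Γ|² = 0.103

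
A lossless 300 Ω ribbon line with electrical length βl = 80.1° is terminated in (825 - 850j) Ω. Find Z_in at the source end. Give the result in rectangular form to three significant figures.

Z_in ≈ 51.2 + j3.62 Ω

tan(βl) = tan(80.1°) = 5.73
Z_in = Z_0·(Z_L + jZ_0·tanβl)/(Z_0 + jZ_L·tanβl)
     = 300·(825 + j869)/(5170 + j4730)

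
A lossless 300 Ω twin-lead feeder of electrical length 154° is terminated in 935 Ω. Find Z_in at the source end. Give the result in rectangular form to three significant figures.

Z_in ≈ 350 + j385 Ω

tan(βl) = tan(154°) = -0.488
Z_in = Z_0·(Z_L + jZ_0·tanβl)/(Z_0 + jZ_L·tanβl)
     = 300·(935 − j146)/(300 − j456)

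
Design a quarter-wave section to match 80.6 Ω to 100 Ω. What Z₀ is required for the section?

Z_qwt = √(Z_0·R_L) = √(100 × 80.6) = √8060

Z_qwt ≈ 89.8 Ω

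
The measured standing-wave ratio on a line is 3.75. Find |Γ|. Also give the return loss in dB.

|Γ| ≈ 0.579; return loss ≈ 4.75 dB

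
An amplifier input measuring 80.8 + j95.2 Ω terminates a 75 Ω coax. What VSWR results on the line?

Γ = (Z_L − Z_0)/(Z_L + Z_0) = (5.8 + j95.2)/(155.8 + j95.2)
|Γ| = 95.4/183 = 0.522
VSWR = (1 + |Γ|)/(1 − |Γ|) = 1.52/0.478

VSWR ≈ 3.19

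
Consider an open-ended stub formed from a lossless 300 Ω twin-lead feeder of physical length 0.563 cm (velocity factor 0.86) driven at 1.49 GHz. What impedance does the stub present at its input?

λ = v/f = 0.86·c / 1.49 GHz = 0.173 m
βl = 2π·l/λ = 2π × 0.0325 = 11.7°
tan(βl) = 0.207
For an open-ended stub, Z_in = −jZ_0·cot(βl) = −jZ_0/tan(βl)

Z_in ≈ −j1450 Ω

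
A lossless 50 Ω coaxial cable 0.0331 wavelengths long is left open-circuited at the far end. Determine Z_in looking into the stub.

βl = 2π × 0.0331 = 11.9°
tan(βl) = 0.211
For an open-circuited stub, Z_in = −jZ_0·cot(βl) = −jZ_0/tan(βl)

Z_in ≈ −j237 Ω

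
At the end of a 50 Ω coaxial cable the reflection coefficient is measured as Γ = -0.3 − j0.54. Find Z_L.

Z_L = Z_0·(1 + Γ)/(1 − Γ) = 50·(0.7 − j0.54)/(1.3 + j0.54)

Z_L ≈ 15.6 − j27.3 Ω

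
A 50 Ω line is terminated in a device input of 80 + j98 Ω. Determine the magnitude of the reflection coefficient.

Γ = (Z_L − Z_0)/(Z_L + Z_0) = (30 + j98)/(130 + j98)
|Γ| = 102/163

|Γ| ≈ 0.63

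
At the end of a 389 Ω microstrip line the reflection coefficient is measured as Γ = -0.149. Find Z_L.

Z_L ≈ 288 Ω

Z_L = Z_0·(1 + Γ)/(1 − Γ) = 389·(0.851)/(1.15)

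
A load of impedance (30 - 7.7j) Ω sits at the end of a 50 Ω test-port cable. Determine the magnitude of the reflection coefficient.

Γ = (Z_L − Z_0)/(Z_L + Z_0) = (-20 − j7.7)/(80 − j7.7)
|Γ| = 21.4/80.4

|Γ| ≈ 0.267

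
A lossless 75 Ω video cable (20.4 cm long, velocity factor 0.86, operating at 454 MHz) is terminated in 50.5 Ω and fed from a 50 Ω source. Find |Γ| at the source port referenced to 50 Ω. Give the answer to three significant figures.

|Γ| ≈ 0.304

λ = v/f = 0.86·c / 454 MHz = 0.568 m
βl = 2π·l/λ = 2π × 0.359 = 129°
tan(βl) = -1.22
Z_in = Z_0·(Z_L + jZ_0·tanβl)/(Z_0 + jZ_L·tanβl) = 75.1 − j29.9 Ω
Γ_s = (Z_in − Z_s)/(Z_in + Z_s) = (25.1 − j29.9)/(125 − j29.9), |Γ_s| = 0.304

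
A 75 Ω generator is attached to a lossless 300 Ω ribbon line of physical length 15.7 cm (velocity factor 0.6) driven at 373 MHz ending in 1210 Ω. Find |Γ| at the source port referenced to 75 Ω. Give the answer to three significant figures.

λ = v/f = 0.6·c / 373 MHz = 0.483 m
βl = 2π·l/λ = 2π × 0.325 = 117°
tan(βl) = -1.95
Z_in = Z_0·(Z_L + jZ_0·tanβl)/(Z_0 + jZ_L·tanβl) = 92.4 + j142 Ω
Γ_s = (Z_in − Z_s)/(Z_in + Z_s) = (17.4 + j142)/(167 + j142), |Γ_s| = 0.652

|Γ| ≈ 0.652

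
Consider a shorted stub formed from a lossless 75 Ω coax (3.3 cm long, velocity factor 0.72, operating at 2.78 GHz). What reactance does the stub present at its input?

λ = v/f = 0.72·c / 2.78 GHz = 0.0777 m
βl = 2π·l/λ = 2π × 0.425 = 153°
tan(βl) = -0.512
For a shorted stub, Z_in = jZ_0·tan(βl)

X_in ≈ -38.4 Ω (capacitive)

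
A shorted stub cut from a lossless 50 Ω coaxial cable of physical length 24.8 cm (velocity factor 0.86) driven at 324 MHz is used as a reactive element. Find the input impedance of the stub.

Z_in ≈ −j123 Ω

λ = v/f = 0.86·c / 324 MHz = 0.796 m
βl = 2π·l/λ = 2π × 0.311 = 112°
tan(βl) = -2.46
For a shorted stub, Z_in = jZ_0·tan(βl)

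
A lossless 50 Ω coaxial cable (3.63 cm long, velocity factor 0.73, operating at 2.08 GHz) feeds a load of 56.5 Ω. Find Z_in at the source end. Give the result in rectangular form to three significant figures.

λ = v/f = 0.73·c / 2.08 GHz = 0.105 m
βl = 2π·l/λ = 2π × 0.345 = 124°
tan(βl) = tan(124°) = -1.48
Z_in = Z_0·(Z_L + jZ_0·tanβl)/(Z_0 + jZ_L·tanβl)
     = 50·(56.5 − j73.8)/(50 − j83.4)

Z_in ≈ 47.5 + j5.4 Ω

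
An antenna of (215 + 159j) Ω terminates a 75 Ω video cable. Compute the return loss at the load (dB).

Γ = (140 + j159)/(290 + j159), |Γ| = 0.641
RL = −20·log₁₀|Γ| = −20·log₁₀(0.641)

RL ≈ 3.87 dB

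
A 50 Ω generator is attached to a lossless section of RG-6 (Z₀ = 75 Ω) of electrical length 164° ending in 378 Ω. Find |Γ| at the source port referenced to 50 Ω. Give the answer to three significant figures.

tan(βl) = -0.287
Z_in = Z_0·(Z_L + jZ_0·tanβl)/(Z_0 + jZ_L·tanβl) = 132 + j170 Ω
Γ_s = (Z_in − Z_s)/(Z_in + Z_s) = (82.4 + j170)/(182 + j170), |Γ_s| = 0.758

|Γ| ≈ 0.758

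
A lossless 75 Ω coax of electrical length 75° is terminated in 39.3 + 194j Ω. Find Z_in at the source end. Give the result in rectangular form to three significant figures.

tan(βl) = tan(75°) = 3.73
Z_in = Z_0·(Z_L + jZ_0·tanβl)/(Z_0 + jZ_L·tanβl)
     = 75·(39.3 + j474)/(-649 + j147)

Z_in ≈ 7.45 − j53.1 Ω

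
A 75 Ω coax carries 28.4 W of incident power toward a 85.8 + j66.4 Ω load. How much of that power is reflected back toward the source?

P_reflected ≈ 4.25 W

|Γ| = |(10.8 + j66.4)/(160.8 + j66.4)| = 0.387
|Γ|² = 0.15
P_refl = |Γ|²·P_inc = 4.25 W, P_del = (1 − |Γ|²)·P_inc = 24.2 W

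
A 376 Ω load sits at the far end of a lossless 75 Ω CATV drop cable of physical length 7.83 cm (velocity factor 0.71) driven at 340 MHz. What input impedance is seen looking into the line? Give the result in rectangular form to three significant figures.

λ = v/f = 0.71·c / 340 MHz = 0.626 m
βl = 2π·l/λ = 2π × 0.125 = 45°
tan(βl) = tan(45°) = 1
Z_in = Z_0·(Z_L + jZ_0·tanβl)/(Z_0 + jZ_L·tanβl)
     = 75·(376 + j75)/(75 + j376)

Z_in ≈ 28.8 − j69.3 Ω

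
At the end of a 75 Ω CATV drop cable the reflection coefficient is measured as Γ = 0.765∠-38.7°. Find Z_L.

Z_L = Z_0·(1 + Γ)/(1 − Γ) = 75·(1.6 − j0.478)/(0.403 + j0.478)

Z_L ≈ 79.5 − j183 Ω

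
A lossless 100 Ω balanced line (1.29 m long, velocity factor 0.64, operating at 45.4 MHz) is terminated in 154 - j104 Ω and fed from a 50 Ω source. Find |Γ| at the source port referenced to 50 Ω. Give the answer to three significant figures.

λ = v/f = 0.64·c / 45.4 MHz = 4.23 m
βl = 2π·l/λ = 2π × 0.305 = 110°
tan(βl) = -2.78
Z_in = Z_0·(Z_L + jZ_0·tanβl)/(Z_0 + jZ_L·tanβl) = 61.4 + j63.1 Ω
Γ_s = (Z_in − Z_s)/(Z_in + Z_s) = (11.4 + j63.1)/(111 + j63.1), |Γ_s| = 0.501

|Γ| ≈ 0.501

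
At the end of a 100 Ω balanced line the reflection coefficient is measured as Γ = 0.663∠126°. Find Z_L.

Z_L = Z_0·(1 + Γ)/(1 − Γ) = 100·(0.61 + j0.536)/(1.39 − j0.536)

Z_L ≈ 25.3 + j48.3 Ω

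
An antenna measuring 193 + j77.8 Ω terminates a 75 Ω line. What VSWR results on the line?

VSWR ≈ 3.05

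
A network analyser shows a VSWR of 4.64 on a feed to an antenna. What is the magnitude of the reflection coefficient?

|Γ| = (S − 1)/(S + 1) = (4.64 − 1)/(4.64 + 1) = 3.64/5.64

|Γ| ≈ 0.645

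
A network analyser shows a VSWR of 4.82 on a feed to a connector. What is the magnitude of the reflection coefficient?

|Γ| = (S − 1)/(S + 1) = (4.82 − 1)/(4.82 + 1) = 3.82/5.82

|Γ| ≈ 0.656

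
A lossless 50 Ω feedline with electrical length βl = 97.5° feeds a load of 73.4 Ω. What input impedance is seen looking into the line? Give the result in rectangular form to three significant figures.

tan(βl) = tan(97.5°) = -7.6
Z_in = Z_0·(Z_L + jZ_0·tanβl)/(Z_0 + jZ_L·tanβl)
     = 50·(73.4 − j380)/(50 − j558)

Z_in ≈ 34.4 + j3.5 Ω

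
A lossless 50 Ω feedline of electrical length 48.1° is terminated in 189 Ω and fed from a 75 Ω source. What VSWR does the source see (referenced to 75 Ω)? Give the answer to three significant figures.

tan(βl) = 1.11
Z_in = Z_0·(Z_L + jZ_0·tanβl)/(Z_0 + jZ_L·tanβl) = 22.6 − j39.5 Ω
Γ_s = (Z_in − Z_s)/(Z_in + Z_s) = (-52.4 − j39.5)/(97.6 − j39.5), |Γ_s| = 0.623
VSWR = (1 + |Γ_s|)/(1 − |Γ_s|)

VSWR ≈ 4.31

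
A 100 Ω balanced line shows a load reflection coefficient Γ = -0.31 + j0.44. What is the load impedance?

Z_L = Z_0·(1 + Γ)/(1 − Γ) = 100·(0.69 + j0.44)/(1.31 − j0.44)

Z_L ≈ 37.2 + j46.1 Ω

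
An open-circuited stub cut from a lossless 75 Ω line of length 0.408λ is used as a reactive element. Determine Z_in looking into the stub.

βl = 2π × 0.408 = 147°
tan(βl) = -0.652
For an open-circuited stub, Z_in = −jZ_0·cot(βl) = −jZ_0/tan(βl)

Z_in ≈ +j115 Ω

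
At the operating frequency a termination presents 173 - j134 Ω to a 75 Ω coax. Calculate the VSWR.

VSWR ≈ 3.87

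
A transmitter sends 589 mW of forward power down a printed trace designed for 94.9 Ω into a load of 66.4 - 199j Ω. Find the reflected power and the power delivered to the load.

P_reflected ≈ 363 mW; P_delivered ≈ 226 mW

|Γ| = |(-28.5 − j199)/(161.3 − j199)| = 0.785
|Γ|² = 0.616
P_refl = |Γ|²·P_inc = 363 mW, P_del = (1 − |Γ|²)·P_inc = 226 mW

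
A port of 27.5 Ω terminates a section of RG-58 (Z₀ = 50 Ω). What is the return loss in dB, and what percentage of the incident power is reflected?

RL ≈ 10.7 dB; 8.43% of incident power reflected

Γ = (27.5 − 50)/(27.5 + 50) = -0.29
RL = −20·log₁₀(0.29) = 10.7 dB
P_refl/P_inc = |Γ|² = 0.0843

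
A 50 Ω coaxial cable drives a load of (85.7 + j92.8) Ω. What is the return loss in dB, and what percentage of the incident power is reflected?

RL ≈ 4.37 dB; 36.6% of incident power reflected

Γ = (35.7 + j92.8)/(135.7 + j92.8), |Γ| = 0.605
RL = −20·log₁₀(0.605) = 4.37 dB
P_refl/P_inc = |Γ|² = 0.366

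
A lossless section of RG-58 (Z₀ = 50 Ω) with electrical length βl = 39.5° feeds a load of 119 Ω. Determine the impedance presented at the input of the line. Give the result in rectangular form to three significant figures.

tan(βl) = tan(39.5°) = 0.824
Z_in = Z_0·(Z_L + jZ_0·tanβl)/(Z_0 + jZ_L·tanβl)
     = 50·(119 + j41.2)/(50 + j98.1)

Z_in ≈ 41.2 − j39.6 Ω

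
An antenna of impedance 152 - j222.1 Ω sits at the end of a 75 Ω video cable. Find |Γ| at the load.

|Γ| ≈ 0.74

Γ = (Z_L − Z_0)/(Z_L + Z_0) = (77 − j222.1)/(227 − j222.1)
|Γ| = 235/318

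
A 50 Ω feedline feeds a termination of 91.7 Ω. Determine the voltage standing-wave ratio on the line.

For a purely resistive load, VSWR = R_L/Z_0 or Z_0/R_L (whichever > 1) = 91.7/50

VSWR ≈ 1.83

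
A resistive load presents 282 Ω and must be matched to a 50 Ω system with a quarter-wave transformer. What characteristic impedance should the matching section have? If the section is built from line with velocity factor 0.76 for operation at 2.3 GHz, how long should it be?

Z_qwt = √(Z_0·R_L) = √(50 × 282) = √14100
λ = 0.76·c/f = 0.0991 m, so l = λ/4 = 0.0248 m

Z_qwt ≈ 119 Ω; length ≈ 2.48 cm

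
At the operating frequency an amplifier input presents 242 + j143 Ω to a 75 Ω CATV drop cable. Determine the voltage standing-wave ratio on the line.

VSWR ≈ 4.44

Γ = (Z_L − Z_0)/(Z_L + Z_0) = (167 + j143)/(317 + j143)
|Γ| = 220/348 = 0.632
VSWR = (1 + |Γ|)/(1 − |Γ|) = 1.63/0.368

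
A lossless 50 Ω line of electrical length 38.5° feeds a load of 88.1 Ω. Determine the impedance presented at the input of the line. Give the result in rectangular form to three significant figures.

Z_in ≈ 48.5 − j28.2 Ω

tan(βl) = tan(38.5°) = 0.795
Z_in = Z_0·(Z_L + jZ_0·tanβl)/(Z_0 + jZ_L·tanβl)
     = 50·(88.1 + j39.8)/(50 + j70.1)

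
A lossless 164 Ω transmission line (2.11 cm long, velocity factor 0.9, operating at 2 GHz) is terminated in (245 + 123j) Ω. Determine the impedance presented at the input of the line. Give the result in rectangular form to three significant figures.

Z_in ≈ 158 − j118 Ω

λ = v/f = 0.9·c / 2 GHz = 0.135 m
βl = 2π·l/λ = 2π × 0.156 = 56.3°
tan(βl) = tan(56.3°) = 1.5
Z_in = Z_0·(Z_L + jZ_0·tanβl)/(Z_0 + jZ_L·tanβl)
     = 164·(245 + j369)/(-20.2 + j367)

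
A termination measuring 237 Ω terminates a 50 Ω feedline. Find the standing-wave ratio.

VSWR ≈ 4.74

For a purely resistive load, VSWR = R_L/Z_0 or Z_0/R_L (whichever > 1) = 237/50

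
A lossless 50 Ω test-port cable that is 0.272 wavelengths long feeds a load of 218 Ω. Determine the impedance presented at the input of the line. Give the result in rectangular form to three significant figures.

βl = 2π × 0.272 = 97.9°
tan(βl) = tan(97.9°) = -7.19
Z_in = Z_0·(Z_L + jZ_0·tanβl)/(Z_0 + jZ_L·tanβl)
     = 50·(218 − j359)/(50 − j1570)

Z_in ≈ 11.7 + j6.58 Ω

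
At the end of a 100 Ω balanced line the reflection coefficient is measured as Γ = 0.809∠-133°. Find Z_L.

Z_L = Z_0·(1 + Γ)/(1 − Γ) = 100·(0.448 − j0.592)/(1.55 + j0.592)

Z_L ≈ 12.5 − j42.9 Ω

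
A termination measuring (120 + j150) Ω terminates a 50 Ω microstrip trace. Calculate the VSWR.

Γ = (Z_L − Z_0)/(Z_L + Z_0) = (70 + j150)/(170 + j150)
|Γ| = 166/227 = 0.73
VSWR = (1 + |Γ|)/(1 − |Γ|) = 1.73/0.27

VSWR ≈ 6.41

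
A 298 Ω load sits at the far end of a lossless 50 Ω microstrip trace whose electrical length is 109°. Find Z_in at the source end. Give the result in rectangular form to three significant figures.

tan(βl) = tan(109°) = -2.9
Z_in = Z_0·(Z_L + jZ_0·tanβl)/(Z_0 + jZ_L·tanβl)
     = 50·(298 − j145)/(50 − j865)

Z_in ≈ 9.35 + j16.7 Ω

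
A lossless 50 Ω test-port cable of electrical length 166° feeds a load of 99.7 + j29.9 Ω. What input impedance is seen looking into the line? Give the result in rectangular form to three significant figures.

Z_in ≈ 67.6 + j44.4 Ω

tan(βl) = tan(166°) = -0.249
Z_in = Z_0·(Z_L + jZ_0·tanβl)/(Z_0 + jZ_L·tanβl)
     = 50·(99.7 + j17.4)/(57.5 − j24.9)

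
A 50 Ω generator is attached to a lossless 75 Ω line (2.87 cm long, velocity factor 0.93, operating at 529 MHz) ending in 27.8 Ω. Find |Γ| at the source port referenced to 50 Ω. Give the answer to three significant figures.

|Γ| ≈ 0.354

λ = v/f = 0.93·c / 529 MHz = 0.527 m
βl = 2π·l/λ = 2π × 0.0544 = 19.6°
tan(βl) = 0.356
Z_in = Z_0·(Z_L + jZ_0·tanβl)/(Z_0 + jZ_L·tanβl) = 30.8 + j22.6 Ω
Γ_s = (Z_in − Z_s)/(Z_in + Z_s) = (-19.2 + j22.6)/(80.8 + j22.6), |Γ_s| = 0.354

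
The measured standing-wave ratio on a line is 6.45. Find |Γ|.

|Γ| = (S − 1)/(S + 1) = (6.45 − 1)/(6.45 + 1) = 5.45/7.45

|Γ| ≈ 0.732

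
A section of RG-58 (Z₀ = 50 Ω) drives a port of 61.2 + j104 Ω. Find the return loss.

RL ≈ 3.26 dB

Γ = (11.2 + j104)/(111.2 + j104), |Γ| = 0.687
RL = −20·log₁₀|Γ| = −20·log₁₀(0.687)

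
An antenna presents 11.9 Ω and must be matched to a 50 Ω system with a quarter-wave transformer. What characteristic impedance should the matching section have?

Z_qwt = √(Z_0·R_L) = √(50 × 11.9) = √595

Z_qwt ≈ 24.4 Ω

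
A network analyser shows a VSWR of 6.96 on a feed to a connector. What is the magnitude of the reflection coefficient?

|Γ| = (S − 1)/(S + 1) = (6.96 − 1)/(6.96 + 1) = 5.96/7.96

|Γ| ≈ 0.749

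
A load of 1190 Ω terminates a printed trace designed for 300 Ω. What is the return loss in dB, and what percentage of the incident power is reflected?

RL ≈ 4.48 dB; 35.7% of incident power reflected

Γ = (1190 − 300)/(1190 + 300) = 0.597
RL = −20·log₁₀(0.597) = 4.48 dB
P_refl/P_inc = |Γ|² = 0.357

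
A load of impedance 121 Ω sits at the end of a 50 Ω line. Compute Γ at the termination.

Γ = (Z_L − Z_0)/(Z_L + Z_0) = (121 − 50)/(121 + 50) = 71/171

Γ = 0.415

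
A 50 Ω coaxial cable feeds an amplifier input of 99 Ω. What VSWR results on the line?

VSWR ≈ 1.98

Γ = (99 − 50)/(99 + 50) = 0.329
VSWR = (1 + 0.329)/(1 − 0.329)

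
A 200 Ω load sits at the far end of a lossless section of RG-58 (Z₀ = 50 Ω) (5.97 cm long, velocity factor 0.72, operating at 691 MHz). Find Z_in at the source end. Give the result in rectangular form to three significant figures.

λ = v/f = 0.72·c / 691 MHz = 0.313 m
βl = 2π·l/λ = 2π × 0.191 = 68.8°
tan(βl) = tan(68.8°) = 2.57
Z_in = Z_0·(Z_L + jZ_0·tanβl)/(Z_0 + jZ_L·tanβl)
     = 50·(200 + j129)/(50 + j514)

Z_in ≈ 14.3 − j18.1 Ω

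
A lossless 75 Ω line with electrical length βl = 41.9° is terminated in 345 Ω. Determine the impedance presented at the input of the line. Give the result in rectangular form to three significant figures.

Z_in ≈ 34.5 − j75.2 Ω

tan(βl) = tan(41.9°) = 0.897
Z_in = Z_0·(Z_L + jZ_0·tanβl)/(Z_0 + jZ_L·tanβl)
     = 75·(345 + j67.3)/(75 + j310)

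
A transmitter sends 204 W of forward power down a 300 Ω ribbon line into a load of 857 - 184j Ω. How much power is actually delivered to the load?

P_delivered ≈ 153 W

|Γ| = |(557 − j184)/(1157 − j184)| = 0.501
|Γ|² = 0.251
P_refl = |Γ|²·P_inc = 51.1 W, P_del = (1 − |Γ|²)·P_inc = 153 W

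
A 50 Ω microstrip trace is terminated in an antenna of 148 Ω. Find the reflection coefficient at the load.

Γ = 0.495

Γ = (Z_L − Z_0)/(Z_L + Z_0) = (148 − 50)/(148 + 50) = 98/198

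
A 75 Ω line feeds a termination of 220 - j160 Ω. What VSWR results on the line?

VSWR ≈ 4.61

Γ = (Z_L − Z_0)/(Z_L + Z_0) = (145 − j160)/(295 − j160)
|Γ| = 216/336 = 0.643
VSWR = (1 + |Γ|)/(1 − |Γ|) = 1.64/0.357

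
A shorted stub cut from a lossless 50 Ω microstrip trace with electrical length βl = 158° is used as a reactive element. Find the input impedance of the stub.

Z_in ≈ −j20.2 Ω

tan(βl) = -0.404
For a shorted stub, Z_in = jZ_0·tan(βl)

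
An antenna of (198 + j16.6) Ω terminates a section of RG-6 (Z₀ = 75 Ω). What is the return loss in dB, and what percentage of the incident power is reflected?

Γ = (123 + j16.6)/(273 + j16.6), |Γ| = 0.454
RL = −20·log₁₀(0.454) = 6.86 dB
P_refl/P_inc = |Γ|² = 0.206

RL ≈ 6.86 dB; 20.6% of incident power reflected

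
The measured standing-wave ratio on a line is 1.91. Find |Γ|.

|Γ| ≈ 0.313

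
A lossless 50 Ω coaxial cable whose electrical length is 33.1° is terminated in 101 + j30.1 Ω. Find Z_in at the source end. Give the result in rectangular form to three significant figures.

tan(βl) = tan(33.1°) = 0.652
Z_in = Z_0·(Z_L + jZ_0·tanβl)/(Z_0 + jZ_L·tanβl)
     = 50·(101 + j62.7)/(30.4 + j65.8)

Z_in ≈ 68.4 − j45.1 Ω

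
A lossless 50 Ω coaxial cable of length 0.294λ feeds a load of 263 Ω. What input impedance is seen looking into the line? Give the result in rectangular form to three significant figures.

Z_in ≈ 10.2 + j13.6 Ω

βl = 2π × 0.294 = 106°
tan(βl) = tan(106°) = -3.52
Z_in = Z_0·(Z_L + jZ_0·tanβl)/(Z_0 + jZ_L·tanβl)
     = 50·(263 − j176)/(50 − j927)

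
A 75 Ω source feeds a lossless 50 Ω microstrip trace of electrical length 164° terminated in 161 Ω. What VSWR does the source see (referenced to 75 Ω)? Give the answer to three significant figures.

tan(βl) = -0.287
Z_in = Z_0·(Z_L + jZ_0·tanβl)/(Z_0 + jZ_L·tanβl) = 94.1 + j72.5 Ω
Γ_s = (Z_in − Z_s)/(Z_in + Z_s) = (19.1 + j72.5)/(169 + j72.5), |Γ_s| = 0.408
VSWR = (1 + |Γ_s|)/(1 − |Γ_s|)

VSWR ≈ 2.38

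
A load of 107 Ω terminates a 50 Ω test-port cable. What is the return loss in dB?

RL ≈ 8.8 dB

Γ = (107 − 50)/(107 + 50) = 0.363
RL = −20·log₁₀|Γ| = −20·log₁₀(0.363)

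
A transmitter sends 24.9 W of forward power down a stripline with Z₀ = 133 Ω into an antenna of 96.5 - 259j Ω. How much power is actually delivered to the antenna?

P_delivered ≈ 10.7 W

|Γ| = |(-36.5 − j259)/(229.5 − j259)| = 0.756
|Γ|² = 0.571
P_refl = |Γ|²·P_inc = 14.2 W, P_del = (1 − |Γ|²)·P_inc = 10.7 W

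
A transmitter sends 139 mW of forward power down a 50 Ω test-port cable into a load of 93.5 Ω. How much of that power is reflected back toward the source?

P_reflected ≈ 12.8 mW

Γ = (93.5 − 50)/(93.5 + 50) = 0.303
|Γ|² = 0.0919
P_refl = |Γ|²·P_inc = 12.8 mW, P_del = (1 − |Γ|²)·P_inc = 126 mW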